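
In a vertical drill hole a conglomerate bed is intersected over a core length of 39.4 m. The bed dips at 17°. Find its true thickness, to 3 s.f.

True thickness t = h · cos(dip) = 39.4 × cos 17°
t = 39.4 × 0.9563 = 37.678 m

37.7 m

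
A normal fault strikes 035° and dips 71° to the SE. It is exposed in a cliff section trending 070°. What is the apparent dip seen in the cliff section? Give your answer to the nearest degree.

59°

Angle between strike (035°) and section (070°): β = 35°.
tan α = tan 71° × sin 35° = 2.9042 × 0.5736 = 1.6658
α = arctan(1.6658) = 59.02°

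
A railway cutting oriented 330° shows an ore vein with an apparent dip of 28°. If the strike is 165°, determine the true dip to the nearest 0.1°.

β = acute angle between strike 165° and section 330° = 15°.
tan δ = tan α / sin β = tan 28° / sin 15° = 0.5317 / 0.2588 = 2.0544
true dip = arctan 2.0544 = 64.04°

64.0°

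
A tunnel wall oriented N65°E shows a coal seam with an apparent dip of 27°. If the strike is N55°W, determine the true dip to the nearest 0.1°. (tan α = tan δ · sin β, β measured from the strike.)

30.5°

β = acute angle between strike N55°W and section N65°E = 60°.
tan δ = tan α / sin β = tan 27° / sin 60° = 0.5095 / 0.8660 = 0.5883
δ = arctan(0.5883) = 30.47°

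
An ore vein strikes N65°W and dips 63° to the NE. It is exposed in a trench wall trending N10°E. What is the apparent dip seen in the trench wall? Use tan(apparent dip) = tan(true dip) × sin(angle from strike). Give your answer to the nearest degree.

The strike is N65°W and the section trends N10°E; the acute angle between them is β = 75°.
tan α = tan 63° × sin 75° = 1.9626 × 0.9659 = 1.8957
apparent dip = arctan 1.8957 = 62.19°

62°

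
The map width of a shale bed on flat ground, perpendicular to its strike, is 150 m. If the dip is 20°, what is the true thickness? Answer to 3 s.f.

51.3 m

True thickness t = w · sin(dip) = 150 × sin 20°
t = 150 × 0.3420 = 51.303 m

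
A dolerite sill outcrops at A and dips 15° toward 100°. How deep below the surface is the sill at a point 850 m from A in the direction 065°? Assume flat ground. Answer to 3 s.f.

187 m

The hole lies 35° from the dip direction, so the down-dip offset is 850 × cos 35° = 696.28 m.
Depth = down-dip offset × tan(dip) = 696.28 × tan 15° = 696.28 × 0.2679
Depth = 186.57 m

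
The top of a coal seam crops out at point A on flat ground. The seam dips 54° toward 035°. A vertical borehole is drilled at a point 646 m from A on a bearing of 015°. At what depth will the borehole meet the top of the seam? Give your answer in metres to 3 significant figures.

The hole lies 20° from the dip direction, so the down-dip offset is 646 × cos 20° = 607.04 m.
Depth = down-dip offset × tan(dip) = 607.04 × tan 54° = 607.04 × 1.3764
Depth = 835.52 m

836 m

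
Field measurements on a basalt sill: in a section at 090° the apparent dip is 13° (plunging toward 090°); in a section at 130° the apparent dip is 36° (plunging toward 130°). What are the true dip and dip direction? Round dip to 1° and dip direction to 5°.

The two traces are lines in the plane: v₁ = (sin 90°·cos 13°, cos 90°·cos 13°, −sin 13°), v₂ = (sin 130°·cos 36°, cos 130°·cos 36°, −sin 36°).
n = v₁ × v₂ = (0.117, -0.433, 0.507) (taken with n_z > 0).
Dip δ = arctan(|n_h|/n_z) = arctan(0.449/0.507) = 41.5°.
Dip direction = azimuth of (n_x, n_y) = atan2(0.117, -0.433) = 165°.

true dip 42°, dip direction 165°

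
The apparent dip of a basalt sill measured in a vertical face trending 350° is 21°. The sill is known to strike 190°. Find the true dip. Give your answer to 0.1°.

The section is 20° from the strike.
tan δ = tan α / sin β = tan 21° / sin 20° = 0.3839 / 0.3420 = 1.1223
true dip = arctan 1.1223 = 48.30°

48.3°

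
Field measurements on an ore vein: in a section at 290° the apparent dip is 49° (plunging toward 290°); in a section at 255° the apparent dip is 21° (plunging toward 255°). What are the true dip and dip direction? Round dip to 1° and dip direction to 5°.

true dip 56°, dip direction 330°

Represent each trace as a vector plunging at its apparent dip toward its trend (east-north-up frame): v₁ = (-0.616, 0.224, -0.755), v₂ = (-0.902, -0.242, -0.358).
Cross product v₁ × v₂ gives the pole to the plane: n ∝ (-0.263, 0.460, 0.351).
True dip = arccos(n_z / |n|) = arccos(0.5529) = 56.4°.
Dip direction = atan2(-0.263, 0.460) = 330° (azimuth of n's horizontal projection).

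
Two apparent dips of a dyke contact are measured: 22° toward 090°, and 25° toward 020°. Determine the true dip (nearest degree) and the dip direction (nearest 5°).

Represent each trace as a vector plunging at its apparent dip toward its trend (east-north-up frame): v₁ = (0.927, 0.000, -0.375), v₂ = (0.310, 0.852, -0.423).
The plane normal is n = v₁ × v₂ ∝ (0.319, 0.276, 0.790).
True dip = arccos(n_z / |n|) = arccos(0.8821) = 28.1°.
Dip direction = azimuth of (n_x, n_y) = atan2(0.319, 0.276) = 49°.

true dip 28°, dip direction 050°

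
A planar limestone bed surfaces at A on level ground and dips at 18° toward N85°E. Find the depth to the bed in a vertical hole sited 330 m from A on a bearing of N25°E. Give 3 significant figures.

53.6 m

The hole lies 60° from the dip direction, so the down-dip offset is 330 × cos 60° = 165.00 m.
Depth = down-dip offset × tan(dip) = 165.00 × tan 18° = 165.00 × 0.3249
Depth = 53.61 m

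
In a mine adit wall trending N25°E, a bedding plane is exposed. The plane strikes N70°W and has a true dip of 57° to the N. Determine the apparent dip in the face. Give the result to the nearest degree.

The strike is N70°W and the section trends N25°E; the acute angle between them is β = 85°.
tan(apparent dip) = tan 57° · sin 85° = 1.5340
α = arctan(1.5340) = 56.90°

57°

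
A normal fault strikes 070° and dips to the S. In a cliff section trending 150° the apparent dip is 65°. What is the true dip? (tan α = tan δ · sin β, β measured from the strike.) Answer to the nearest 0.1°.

65.3°

β = acute angle between strike 070° and section 150° = 80°.
tan δ = tan α / sin β = tan 65° / sin 80° = 2.1445 / 0.9848 = 2.1776
true dip = arctan 2.1776 = 65.33°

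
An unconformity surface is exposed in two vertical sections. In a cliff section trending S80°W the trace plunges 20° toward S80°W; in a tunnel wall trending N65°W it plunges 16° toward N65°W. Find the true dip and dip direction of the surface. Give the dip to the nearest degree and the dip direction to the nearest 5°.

true dip 20°, dip direction 255°

The two traces are lines in the plane: v₁ = (sin 260°·cos 20°, cos 260°·cos 20°, −sin 20°), v₂ = (sin 295°·cos 16°, cos 295°·cos 16°, −sin 16°).
n = v₁ × v₂ = (-0.184, -0.043, 0.518) (taken with n_z > 0).
Dip δ = arctan(|n_h|/n_z) = arctan(0.189/0.518) = 20.0°.
Dip direction = atan2(-0.184, -0.043) = 257° (azimuth of n's horizontal projection).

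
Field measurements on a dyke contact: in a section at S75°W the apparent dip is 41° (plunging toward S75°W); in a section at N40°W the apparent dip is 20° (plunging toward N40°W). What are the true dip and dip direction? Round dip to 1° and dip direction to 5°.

true dip 41°, dip direction 255°

Represent each trace as a vector plunging at its apparent dip toward its trend (east-north-up frame): v₁ = (-0.729, -0.195, -0.656), v₂ = (-0.604, 0.720, -0.342).
Cross product v₁ × v₂ gives the pole to the plane: n ∝ (-0.539, -0.147, 0.643).
Dip δ = arctan(|n_h|/n_z) = arctan(0.559/0.643) = 41.0°.
Dip direction = atan2(-0.539, -0.147) = 255° (azimuth of n's horizontal projection).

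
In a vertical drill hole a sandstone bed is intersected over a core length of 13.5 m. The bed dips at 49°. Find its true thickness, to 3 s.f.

8.86 m

True thickness t = h · cos(dip) = 13.5 × cos 49°
t = 13.5 × 0.6561 = 8.857 m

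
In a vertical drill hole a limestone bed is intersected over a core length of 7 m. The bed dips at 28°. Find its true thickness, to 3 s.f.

True thickness t = h · cos(dip) = 7 × cos 28°
t = 7 × 0.8829 = 6.181 m

6.18 m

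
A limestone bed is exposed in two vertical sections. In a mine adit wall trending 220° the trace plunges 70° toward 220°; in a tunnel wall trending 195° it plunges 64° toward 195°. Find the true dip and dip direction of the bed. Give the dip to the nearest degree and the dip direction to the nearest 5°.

Represent each trace as a vector plunging at its apparent dip toward its trend (east-north-up frame): v₁ = (-0.220, -0.262, -0.940), v₂ = (-0.113, -0.423, -0.899).
n = v₁ × v₂ = (-0.162, -0.091, 0.063) (taken with n_z > 0).
tan δ = √(n_x²+n_y²)/n_z = 0.186/0.063, so δ = 71.2°.
The horizontal component of n points toward azimuth atan2(n_x, n_y) = 241°, the dip direction.

true dip 71°, dip direction 240°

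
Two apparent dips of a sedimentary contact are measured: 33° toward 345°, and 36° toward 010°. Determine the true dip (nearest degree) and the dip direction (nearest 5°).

The two traces are lines in the plane: v₁ = (sin 345°·cos 33°, cos 345°·cos 33°, −sin 33°), v₂ = (sin 10°·cos 36°, cos 10°·cos 36°, −sin 36°).
The plane normal is n = v₁ × v₂ ∝ (0.042, 0.204, 0.287).
True dip = arccos(n_z / |n|) = arccos(0.8089) = 36.0°.
The horizontal component of n points toward azimuth atan2(n_x, n_y) = 12°, the dip direction.

true dip 36°, dip direction 010°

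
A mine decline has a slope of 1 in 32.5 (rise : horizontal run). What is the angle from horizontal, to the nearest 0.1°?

tan θ = 1/32.5 = 0.0308
θ = arctan(0.0308) = 1.76°

1.8°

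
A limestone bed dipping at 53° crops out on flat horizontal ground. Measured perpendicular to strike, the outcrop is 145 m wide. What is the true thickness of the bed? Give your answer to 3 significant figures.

True thickness t = w · sin(dip) = 145 × sin 53°
t = 145 × 0.7986 = 115.802 m

116 m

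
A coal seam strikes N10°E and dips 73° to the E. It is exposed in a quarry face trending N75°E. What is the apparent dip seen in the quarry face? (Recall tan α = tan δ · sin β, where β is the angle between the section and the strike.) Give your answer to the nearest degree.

71°

Angle between strike (N10°E) and section (N75°E): β = 65°.
tan(apparent dip) = tan 73° · sin 65° = 2.9644
apparent dip = arctan 2.9644 = 71.36°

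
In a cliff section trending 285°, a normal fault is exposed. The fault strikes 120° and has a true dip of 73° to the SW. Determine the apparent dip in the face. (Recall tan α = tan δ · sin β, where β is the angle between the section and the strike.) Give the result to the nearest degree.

The strike is 120° and the section trends 285°; the acute angle between them is β = 15°.
tan α = tan 73° × sin 15° = 3.2709 × 0.2588 = 0.8466
apparent dip = arctan 0.8466 = 40.25°

40°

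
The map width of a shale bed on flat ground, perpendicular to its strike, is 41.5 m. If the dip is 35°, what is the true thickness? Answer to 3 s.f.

True thickness t = w · sin(dip) = 41.5 × sin 35°
t = 41.5 × 0.5736 = 23.803 m

23.8 m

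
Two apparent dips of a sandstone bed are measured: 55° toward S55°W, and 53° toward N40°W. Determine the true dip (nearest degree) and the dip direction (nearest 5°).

Each apparent-dip line lies in the plane. As unit vectors (x east, y north, z up), v₁ plunges 55°→S55°W and v₂ plunges 53°→N40°W.
The plane normal is n = v₁ × v₂ ∝ (-0.640, 0.058, 0.344).
tan δ = √(n_x²+n_y²)/n_z = 0.643/0.344, so δ = 61.9°.
Dip direction = atan2(-0.640, 0.058) = 275° (azimuth of n's horizontal projection).

true dip 62°, dip direction 275°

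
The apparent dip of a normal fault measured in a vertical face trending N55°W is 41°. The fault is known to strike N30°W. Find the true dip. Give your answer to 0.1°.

The section is 25° from the strike.
tan δ = tan α / sin β = tan 41° / sin 25° = 0.8693 / 0.4226 = 2.0569
δ = arctan(2.0569) = 64.07°

64.1°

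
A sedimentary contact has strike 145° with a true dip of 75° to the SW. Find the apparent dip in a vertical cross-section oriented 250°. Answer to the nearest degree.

74°

The section lies 75° from the strike.
tan α = tan 75° × sin 75° = 3.7321 × 0.9659 = 3.6049
α = arctan(3.6049) = 74.50°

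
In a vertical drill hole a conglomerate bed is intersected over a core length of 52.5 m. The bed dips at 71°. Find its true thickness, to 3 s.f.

True thickness t = h · cos(dip) = 52.5 × cos 71°
t = 52.5 × 0.3256 = 17.092 m

17.1 m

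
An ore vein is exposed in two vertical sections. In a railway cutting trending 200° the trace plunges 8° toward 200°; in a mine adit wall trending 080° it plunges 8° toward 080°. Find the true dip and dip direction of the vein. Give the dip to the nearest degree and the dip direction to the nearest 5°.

The two traces are lines in the plane: v₁ = (sin 200°·cos 8°, cos 200°·cos 8°, −sin 8°), v₂ = (sin 80°·cos 8°, cos 80°·cos 8°, −sin 8°).
n = v₁ × v₂ = (0.153, -0.183, 0.849) (taken with n_z > 0).
tan δ = √(n_x²+n_y²)/n_z = 0.239/0.849, so δ = 15.7°.
The horizontal component of n points toward azimuth atan2(n_x, n_y) = 140°, the dip direction.

true dip 16°, dip direction 140°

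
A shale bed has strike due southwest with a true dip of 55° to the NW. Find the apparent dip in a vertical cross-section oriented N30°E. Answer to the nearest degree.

20°

Angle between strike (due southwest) and section (N30°E): β = 15°.
tan α = tan 55° × sin 15° = 1.4281 × 0.2588 = 0.3696
apparent dip = arctan 0.3696 = 20.29°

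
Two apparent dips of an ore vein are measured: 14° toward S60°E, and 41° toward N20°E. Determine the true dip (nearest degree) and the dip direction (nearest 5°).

The two traces are lines in the plane: v₁ = (sin 120°·cos 14°, cos 120°·cos 14°, −sin 14°), v₂ = (sin 20°·cos 41°, cos 20°·cos 41°, −sin 41°).
n = v₁ × v₂ = (0.490, 0.489, 0.721) (taken with n_z > 0).
tan δ = √(n_x²+n_y²)/n_z = 0.692/0.721, so δ = 43.8°.
Dip direction = azimuth of (n_x, n_y) = atan2(0.490, 0.489) = 45°.

true dip 44°, dip direction 045°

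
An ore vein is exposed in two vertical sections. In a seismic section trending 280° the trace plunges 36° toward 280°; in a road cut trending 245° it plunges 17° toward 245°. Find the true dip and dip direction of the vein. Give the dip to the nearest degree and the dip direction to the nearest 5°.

true dip 41°, dip direction 315°

The two traces are lines in the plane: v₁ = (sin 280°·cos 36°, cos 280°·cos 36°, −sin 36°), v₂ = (sin 245°·cos 17°, cos 245°·cos 17°, −sin 17°).
The plane normal is n = v₁ × v₂ ∝ (-0.279, 0.276, 0.444).
tan δ = √(n_x²+n_y²)/n_z = 0.393/0.444, so δ = 41.5°.
Dip direction = azimuth of (n_x, n_y) = atan2(-0.279, 0.276) = 315°.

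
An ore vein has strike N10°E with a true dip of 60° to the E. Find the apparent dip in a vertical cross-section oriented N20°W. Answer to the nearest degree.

41°

The section lies 30° from the strike.
tan(apparent dip) = tan 60° · sin 30° = 0.8660
α = arctan(0.8660) = 40.89°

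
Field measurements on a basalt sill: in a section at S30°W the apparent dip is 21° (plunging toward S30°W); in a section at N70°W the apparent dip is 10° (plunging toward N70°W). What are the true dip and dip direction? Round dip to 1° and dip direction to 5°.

The two traces are lines in the plane: v₁ = (sin 210°·cos 21°, cos 210°·cos 21°, −sin 21°), v₂ = (sin 290°·cos 10°, cos 290°·cos 10°, −sin 10°).
n = v₁ × v₂ = (-0.261, -0.251, 0.905) (taken with n_z > 0).
True dip = arccos(n_z / |n|) = arccos(0.9286) = 21.8°.
Dip direction = atan2(-0.261, -0.251) = 226° (azimuth of n's horizontal projection).

true dip 22°, dip direction 225°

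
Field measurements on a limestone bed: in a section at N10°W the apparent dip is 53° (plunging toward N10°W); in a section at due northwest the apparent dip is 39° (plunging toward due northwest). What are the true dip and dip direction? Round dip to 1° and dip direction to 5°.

true dip 55°, dip direction 010°

Represent each trace as a vector plunging at its apparent dip toward its trend (east-north-up frame): v₁ = (-0.105, 0.593, -0.799), v₂ = (-0.550, 0.550, -0.629).
The plane normal is n = v₁ × v₂ ∝ (0.066, 0.373, 0.268).
True dip = arccos(n_z / |n|) = arccos(0.5779) = 54.7°.
Dip direction = azimuth of (n_x, n_y) = atan2(0.066, 0.373) = 10°.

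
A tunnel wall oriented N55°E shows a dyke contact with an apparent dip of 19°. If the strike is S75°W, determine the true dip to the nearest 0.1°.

The section is 20° from the strike.
tan(true dip) = tan 19° / sin 20° = 1.0067
δ = arctan(1.0067) = 45.19°

45.2°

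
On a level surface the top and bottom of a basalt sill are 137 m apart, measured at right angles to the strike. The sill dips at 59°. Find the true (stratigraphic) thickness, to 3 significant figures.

True thickness t = w · sin(dip) = 137 × sin 59°
t = 137 × 0.8572 = 117.432 m

117 m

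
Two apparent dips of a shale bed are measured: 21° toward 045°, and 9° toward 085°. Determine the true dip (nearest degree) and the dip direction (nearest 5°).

true dip 24°, dip direction 015°

The two traces are lines in the plane: v₁ = (sin 45°·cos 21°, cos 45°·cos 21°, −sin 21°), v₂ = (sin 85°·cos 9°, cos 85°·cos 9°, −sin 9°).
The plane normal is n = v₁ × v₂ ∝ (0.072, 0.249, 0.593).
tan δ = √(n_x²+n_y²)/n_z = 0.260/0.593, so δ = 23.7°.
Dip direction = azimuth of (n_x, n_y) = atan2(0.072, 0.249) = 16°.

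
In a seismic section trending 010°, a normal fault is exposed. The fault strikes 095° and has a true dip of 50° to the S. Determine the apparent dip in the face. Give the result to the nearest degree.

50°

The strike is 095° and the section trends 010°; the acute angle between them is β = 85°.
tan α = tan 50° × sin 85° = 1.1918 × 0.9962 = 1.1872
apparent dip = arctan 1.1872 = 49.89°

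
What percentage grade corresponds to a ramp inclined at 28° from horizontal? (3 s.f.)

grade % = 100 × tan 28° = 100 × 0.5317

53.2%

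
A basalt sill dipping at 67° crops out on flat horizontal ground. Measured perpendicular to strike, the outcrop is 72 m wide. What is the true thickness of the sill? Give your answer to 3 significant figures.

True thickness t = w · sin(dip) = 72 × sin 67°
t = 72 × 0.9205 = 66.276 m

66.3 m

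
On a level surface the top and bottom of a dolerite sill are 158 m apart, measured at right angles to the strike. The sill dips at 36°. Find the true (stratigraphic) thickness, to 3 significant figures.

92.9 m

True thickness t = w · sin(dip) = 158 × sin 36°
t = 158 × 0.5878 = 92.870 m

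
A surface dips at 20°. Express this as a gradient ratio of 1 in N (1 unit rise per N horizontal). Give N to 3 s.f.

1 : N means tan θ = 1/N, so N = 1/tan 20° = 1/0.3640

1 in 2.75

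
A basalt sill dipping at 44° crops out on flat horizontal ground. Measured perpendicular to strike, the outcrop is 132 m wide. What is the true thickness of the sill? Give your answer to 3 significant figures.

True thickness t = w · sin(dip) = 132 × sin 44°
t = 132 × 0.6947 = 91.695 m

91.7 m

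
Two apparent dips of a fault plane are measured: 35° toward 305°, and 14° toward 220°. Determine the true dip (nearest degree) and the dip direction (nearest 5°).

Represent each trace as a vector plunging at its apparent dip toward its trend (east-north-up frame): v₁ = (-0.671, 0.470, -0.574), v₂ = (-0.624, -0.743, -0.242).
The plane normal is n = v₁ × v₂ ∝ (-0.540, 0.195, 0.792).
Dip δ = arctan(|n_h|/n_z) = arctan(0.574/0.792) = 36.0°.
Dip direction = atan2(-0.540, 0.195) = 290° (azimuth of n's horizontal projection).

true dip 36°, dip direction 290°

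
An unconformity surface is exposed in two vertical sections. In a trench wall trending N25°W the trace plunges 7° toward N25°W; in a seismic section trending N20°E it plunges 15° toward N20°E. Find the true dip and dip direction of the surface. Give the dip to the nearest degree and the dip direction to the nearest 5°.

true dip 16°, dip direction 040°

The two traces are lines in the plane: v₁ = (sin 335°·cos 7°, cos 335°·cos 7°, −sin 7°), v₂ = (sin 20°·cos 15°, cos 20°·cos 15°, −sin 15°).
n = v₁ × v₂ = (0.122, 0.149, 0.678) (taken with n_z > 0).
Dip δ = arctan(|n_h|/n_z) = arctan(0.193/0.678) = 15.9°.
The horizontal component of n points toward azimuth atan2(n_x, n_y) = 39°, the dip direction.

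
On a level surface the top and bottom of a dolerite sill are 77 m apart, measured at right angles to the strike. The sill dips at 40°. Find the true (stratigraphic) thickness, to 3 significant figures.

49.5 m

True thickness t = w · sin(dip) = 77 × sin 40°
t = 77 × 0.6428 = 49.495 m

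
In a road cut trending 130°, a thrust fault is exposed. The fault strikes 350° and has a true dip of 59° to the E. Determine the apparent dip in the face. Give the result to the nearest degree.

The section lies 40° from the strike.
tan α = tan 59° × sin 40° = 1.6643 × 0.6428 = 1.0698
α = arctan(1.0698) = 46.93°

47°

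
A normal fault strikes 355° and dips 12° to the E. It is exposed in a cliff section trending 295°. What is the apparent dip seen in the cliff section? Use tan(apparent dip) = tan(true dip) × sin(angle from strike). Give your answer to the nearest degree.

10°

Angle between strike (355°) and section (295°): β = 60°.
tan(apparent dip) = tan 12° · sin 60° = 0.1841
α = arctan(0.1841) = 10.43°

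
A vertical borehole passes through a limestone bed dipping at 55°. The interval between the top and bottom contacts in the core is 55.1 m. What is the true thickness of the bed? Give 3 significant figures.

True thickness t = h · cos(dip) = 55.1 × cos 55°
t = 55.1 × 0.5736 = 31.604 m

31.6 m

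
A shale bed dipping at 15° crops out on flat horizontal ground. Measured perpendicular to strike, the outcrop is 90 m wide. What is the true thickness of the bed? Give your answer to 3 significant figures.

23.3 m

True thickness t = w · sin(dip) = 90 × sin 15°
t = 90 × 0.2588 = 23.294 m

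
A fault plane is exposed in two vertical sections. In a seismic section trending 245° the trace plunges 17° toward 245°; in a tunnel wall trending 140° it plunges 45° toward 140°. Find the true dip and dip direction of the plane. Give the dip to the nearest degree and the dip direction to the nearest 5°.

true dip 49°, dip direction 170°

The two traces are lines in the plane: v₁ = (sin 245°·cos 17°, cos 245°·cos 17°, −sin 17°), v₂ = (sin 140°·cos 45°, cos 140°·cos 45°, −sin 45°).
Cross product v₁ × v₂ gives the pole to the plane: n ∝ (0.127, -0.746, 0.653).
Dip δ = arctan(|n_h|/n_z) = arctan(0.757/0.653) = 49.2°.
Dip direction = azimuth of (n_x, n_y) = atan2(0.127, -0.746) = 170°.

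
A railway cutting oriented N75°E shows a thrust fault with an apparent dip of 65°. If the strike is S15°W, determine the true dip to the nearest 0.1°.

68.0°

The section is 60° from the strike.
tan(true dip) = tan 65° / sin 60° = 2.4763
δ = arctan(2.4763) = 68.01°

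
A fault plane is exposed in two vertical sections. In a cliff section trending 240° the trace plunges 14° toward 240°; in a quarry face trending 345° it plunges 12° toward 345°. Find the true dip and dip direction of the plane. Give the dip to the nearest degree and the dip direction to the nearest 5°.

true dip 21°, dip direction 290°

Represent each trace as a vector plunging at its apparent dip toward its trend (east-north-up frame): v₁ = (-0.840, -0.485, -0.242), v₂ = (-0.253, 0.945, -0.208).
Cross product v₁ × v₂ gives the pole to the plane: n ∝ (-0.329, 0.113, 0.917).
Dip δ = arctan(|n_h|/n_z) = arctan(0.348/0.917) = 20.8°.
The horizontal component of n points toward azimuth atan2(n_x, n_y) = 289°, the dip direction.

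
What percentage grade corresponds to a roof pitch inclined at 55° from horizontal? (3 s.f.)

143%

grade % = 100 × tan 55° = 100 × 1.4281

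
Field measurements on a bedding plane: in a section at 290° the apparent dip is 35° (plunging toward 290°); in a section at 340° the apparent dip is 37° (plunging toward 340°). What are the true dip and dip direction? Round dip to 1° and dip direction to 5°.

The two traces are lines in the plane: v₁ = (sin 290°·cos 35°, cos 290°·cos 35°, −sin 35°), v₂ = (sin 340°·cos 37°, cos 340°·cos 37°, −sin 37°).
Cross product v₁ × v₂ gives the pole to the plane: n ∝ (-0.262, 0.307, 0.501).
tan δ = √(n_x²+n_y²)/n_z = 0.403/0.501, so δ = 38.8°.
Dip direction = atan2(-0.262, 0.307) = 319° (azimuth of n's horizontal projection).

true dip 39°, dip direction 320°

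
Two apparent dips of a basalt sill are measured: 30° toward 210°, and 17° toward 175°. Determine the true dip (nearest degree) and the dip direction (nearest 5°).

true dip 33°, dip direction 235°

Represent each trace as a vector plunging at its apparent dip toward its trend (east-north-up frame): v₁ = (-0.433, -0.750, -0.500), v₂ = (0.083, -0.953, -0.292).
n = v₁ × v₂ = (-0.257, -0.168, 0.475) (taken with n_z > 0).
tan δ = √(n_x²+n_y²)/n_z = 0.307/0.475, so δ = 32.9°.
Dip direction = atan2(-0.257, -0.168) = 237° (azimuth of n's horizontal projection).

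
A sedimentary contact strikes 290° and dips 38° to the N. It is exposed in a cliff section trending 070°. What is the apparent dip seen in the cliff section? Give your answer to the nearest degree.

27°

The strike is 290° and the section trends 070°; the acute angle between them is β = 40°.
tan(apparent dip) = tan 38° · sin 40° = 0.5022
α = arctan(0.5022) = 26.67°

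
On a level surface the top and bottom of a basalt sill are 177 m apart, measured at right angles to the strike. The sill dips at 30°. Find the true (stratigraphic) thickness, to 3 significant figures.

True thickness t = w · sin(dip) = 177 × sin 30°
t = 177 × 0.5000 = 88.500 m

88.5 m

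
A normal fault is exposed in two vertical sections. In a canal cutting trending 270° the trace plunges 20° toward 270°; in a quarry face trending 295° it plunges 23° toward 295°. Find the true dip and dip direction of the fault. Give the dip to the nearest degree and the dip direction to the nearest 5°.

true dip 23°, dip direction 300°

The two traces are lines in the plane: v₁ = (sin 270°·cos 20°, cos 270°·cos 20°, −sin 20°), v₂ = (sin 295°·cos 23°, cos 295°·cos 23°, −sin 23°).
n = v₁ × v₂ = (-0.133, 0.082, 0.366) (taken with n_z > 0).
Dip δ = arctan(|n_h|/n_z) = arctan(0.156/0.366) = 23.1°.
Dip direction = azimuth of (n_x, n_y) = atan2(-0.133, 0.082) = 302°.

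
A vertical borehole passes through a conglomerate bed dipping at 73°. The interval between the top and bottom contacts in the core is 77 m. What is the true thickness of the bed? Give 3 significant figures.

True thickness t = h · cos(dip) = 77 × cos 73°
t = 77 × 0.2924 = 22.513 m

22.5 m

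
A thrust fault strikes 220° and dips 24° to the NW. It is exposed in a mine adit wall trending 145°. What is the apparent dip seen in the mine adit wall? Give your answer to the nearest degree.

The section lies 75° from the strike.
tan α = tan 24° × sin 75° = 0.4452 × 0.9659 = 0.4301
apparent dip = arctan 0.4301 = 23.27°

23°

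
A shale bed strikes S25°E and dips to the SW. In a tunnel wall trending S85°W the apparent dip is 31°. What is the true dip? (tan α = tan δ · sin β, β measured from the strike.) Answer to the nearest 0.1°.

The section is 70° from the strike.
tan(true dip) = tan 31° / sin 70° = 0.6394
true dip = arctan 0.6394 = 32.60°

32.6°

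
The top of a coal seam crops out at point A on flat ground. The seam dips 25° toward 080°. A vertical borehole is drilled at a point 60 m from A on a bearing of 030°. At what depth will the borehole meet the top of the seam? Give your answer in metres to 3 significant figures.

The hole lies 50° from the dip direction, so the down-dip offset is 60 × cos 50° = 38.57 m.
Depth = down-dip offset × tan(dip) = 38.57 × tan 25° = 38.57 × 0.4663
Depth = 17.98 m

18.0 m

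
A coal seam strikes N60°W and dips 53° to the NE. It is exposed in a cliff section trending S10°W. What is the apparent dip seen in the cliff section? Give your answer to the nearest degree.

The section lies 70° from the strike.
tan α = tan 53° × sin 70° = 1.3270 × 0.9397 = 1.2470
apparent dip = arctan 1.2470 = 51.27°

51°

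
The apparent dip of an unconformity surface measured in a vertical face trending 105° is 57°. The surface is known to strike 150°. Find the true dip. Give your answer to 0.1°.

65.3°

β = acute angle between strike 150° and section 105° = 45°.
tan δ = tan α / sin β = tan 57° / sin 45° = 1.5399 / 0.7071 = 2.1777
true dip = arctan 2.1777 = 65.34°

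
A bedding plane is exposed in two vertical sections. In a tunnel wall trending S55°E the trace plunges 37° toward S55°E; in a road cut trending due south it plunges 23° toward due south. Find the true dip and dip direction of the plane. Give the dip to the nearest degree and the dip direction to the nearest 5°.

true dip 37°, dip direction 125°

The two traces are lines in the plane: v₁ = (sin 125°·cos 37°, cos 125°·cos 37°, −sin 37°), v₂ = (sin 180°·cos 23°, cos 180°·cos 23°, −sin 23°).
n = v₁ × v₂ = (0.375, -0.256, 0.602) (taken with n_z > 0).
True dip = arccos(n_z / |n|) = arccos(0.7986) = 37.0°.
Dip direction = atan2(0.375, -0.256) = 124° (azimuth of n's horizontal projection).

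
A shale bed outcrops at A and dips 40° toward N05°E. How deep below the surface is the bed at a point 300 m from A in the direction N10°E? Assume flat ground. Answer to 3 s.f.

251 m

The hole lies 5° from the dip direction, so the down-dip offset is 300 × cos 5° = 298.86 m.
Depth = down-dip offset × tan(dip) = 298.86 × tan 40° = 298.86 × 0.8391
Depth = 250.77 m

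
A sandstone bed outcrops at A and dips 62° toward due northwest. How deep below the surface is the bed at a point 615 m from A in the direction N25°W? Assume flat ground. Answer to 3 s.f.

The hole lies 20° from the dip direction, so the down-dip offset is 615 × cos 20° = 577.91 m.
Depth = down-dip offset × tan(dip) = 577.91 × tan 62° = 577.91 × 1.8807
Depth = 1086.89 m

1090 m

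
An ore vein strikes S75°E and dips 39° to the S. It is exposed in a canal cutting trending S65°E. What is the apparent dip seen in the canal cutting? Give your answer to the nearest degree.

8°

The strike is S75°E and the section trends S65°E; the acute angle between them is β = 10°.
tan α = tan 39° × sin 10° = 0.8098 × 0.1736 = 0.1406
apparent dip = arctan 0.1406 = 8.00°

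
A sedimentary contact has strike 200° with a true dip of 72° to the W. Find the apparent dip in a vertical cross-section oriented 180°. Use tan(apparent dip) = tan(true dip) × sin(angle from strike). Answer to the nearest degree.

46°

The strike is 200° and the section trends 180°; the acute angle between them is β = 20°.
tan α = tan 72° × sin 20° = 3.0777 × 0.3420 = 1.0526
α = arctan(1.0526) = 46.47°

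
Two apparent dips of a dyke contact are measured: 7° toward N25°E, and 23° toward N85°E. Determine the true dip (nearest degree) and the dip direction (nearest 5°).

Each apparent-dip line lies in the plane. As unit vectors (x east, y north, z up), v₁ plunges 7°→N25°E and v₂ plunges 23°→N85°E.
The plane normal is n = v₁ × v₂ ∝ (0.342, -0.052, 0.791).
Dip δ = arctan(|n_h|/n_z) = arctan(0.346/0.791) = 23.6°.
Dip direction = azimuth of (n_x, n_y) = atan2(0.342, -0.052) = 99°.

true dip 24°, dip direction 100°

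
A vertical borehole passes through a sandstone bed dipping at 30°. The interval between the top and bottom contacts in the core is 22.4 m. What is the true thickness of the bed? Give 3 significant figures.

True thickness t = h · cos(dip) = 22.4 × cos 30°
t = 22.4 × 0.8660 = 19.399 m

19.4 m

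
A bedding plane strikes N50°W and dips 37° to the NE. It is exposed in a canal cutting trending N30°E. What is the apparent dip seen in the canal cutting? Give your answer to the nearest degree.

The strike is N50°W and the section trends N30°E; the acute angle between them is β = 80°.
tan α = tan 37° × sin 80° = 0.7536 × 0.9848 = 0.7421
apparent dip = arctan 0.7421 = 36.58°

37°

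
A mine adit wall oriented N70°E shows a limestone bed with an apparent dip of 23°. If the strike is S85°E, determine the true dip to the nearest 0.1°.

45.1°

β = acute angle between strike S85°E and section N70°E = 25°.
tan(true dip) = tan 23° / sin 25° = 1.0044
true dip = arctan 1.0044 = 45.13°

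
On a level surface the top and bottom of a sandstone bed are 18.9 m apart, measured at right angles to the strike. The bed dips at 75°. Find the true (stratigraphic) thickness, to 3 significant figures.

18.3 m

True thickness t = w · sin(dip) = 18.9 × sin 75°
t = 18.9 × 0.9659 = 18.256 m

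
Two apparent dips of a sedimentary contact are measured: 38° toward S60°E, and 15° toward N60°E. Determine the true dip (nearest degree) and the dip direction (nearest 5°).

true dip 38°, dip direction 130°

Represent each trace as a vector plunging at its apparent dip toward its trend (east-north-up frame): v₁ = (0.682, -0.394, -0.616), v₂ = (0.837, 0.483, -0.259).
n = v₁ × v₂ = (0.399, -0.338, 0.659) (taken with n_z > 0).
True dip = arccos(n_z / |n|) = arccos(0.7831) = 38.5°.
Dip direction = atan2(0.399, -0.338) = 130° (azimuth of n's horizontal projection).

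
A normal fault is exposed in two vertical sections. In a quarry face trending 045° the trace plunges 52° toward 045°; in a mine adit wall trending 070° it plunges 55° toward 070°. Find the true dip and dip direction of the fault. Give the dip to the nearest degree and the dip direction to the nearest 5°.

Represent each trace as a vector plunging at its apparent dip toward its trend (east-north-up frame): v₁ = (0.435, 0.435, -0.788), v₂ = (0.539, 0.196, -0.819).
Cross product v₁ × v₂ gives the pole to the plane: n ∝ (0.202, 0.068, 0.149).
Dip δ = arctan(|n_h|/n_z) = arctan(0.213/0.149) = 55.0°.
The horizontal component of n points toward azimuth atan2(n_x, n_y) = 71°, the dip direction.

true dip 55°, dip direction 070°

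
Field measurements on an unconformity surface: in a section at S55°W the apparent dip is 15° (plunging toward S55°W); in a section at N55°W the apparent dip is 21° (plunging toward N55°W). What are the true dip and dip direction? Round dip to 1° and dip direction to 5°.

Each apparent-dip line lies in the plane. As unit vectors (x east, y north, z up), v₁ plunges 15°→S55°W and v₂ plunges 21°→N55°W.
Cross product v₁ × v₂ gives the pole to the plane: n ∝ (-0.337, 0.086, 0.847).
Dip δ = arctan(|n_h|/n_z) = arctan(0.348/0.847) = 22.3°.
Dip direction = azimuth of (n_x, n_y) = atan2(-0.337, 0.086) = 284°.

true dip 22°, dip direction 285°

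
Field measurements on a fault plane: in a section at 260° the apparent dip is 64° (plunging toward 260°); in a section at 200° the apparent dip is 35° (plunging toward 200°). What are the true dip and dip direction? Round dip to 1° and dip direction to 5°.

true dip 64°, dip direction 270°

Each apparent-dip line lies in the plane. As unit vectors (x east, y north, z up), v₁ plunges 64°→260° and v₂ plunges 35°→200°.
The plane normal is n = v₁ × v₂ ∝ (-0.648, 0.004, 0.311).
tan δ = √(n_x²+n_y²)/n_z = 0.648/0.311, so δ = 64.4°.
Dip direction = atan2(-0.648, 0.004) = 270° (azimuth of n's horizontal projection).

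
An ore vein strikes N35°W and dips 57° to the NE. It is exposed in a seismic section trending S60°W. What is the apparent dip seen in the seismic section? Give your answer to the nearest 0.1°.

Angle between strike (N35°W) and section (S60°W): β = 85°.
tan(apparent dip) = tan 57° · sin 85° = 1.5340
apparent dip = arctan 1.5340 = 56.90°

56.9°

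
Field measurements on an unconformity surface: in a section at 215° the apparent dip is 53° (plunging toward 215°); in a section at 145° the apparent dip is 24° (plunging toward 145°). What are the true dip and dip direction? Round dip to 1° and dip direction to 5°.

Represent each trace as a vector plunging at its apparent dip toward its trend (east-north-up frame): v₁ = (-0.345, -0.493, -0.799), v₂ = (0.524, -0.748, -0.407).
n = v₁ × v₂ = (-0.397, -0.559, 0.517) (taken with n_z > 0).
tan δ = √(n_x²+n_y²)/n_z = 0.686/0.517, so δ = 53.0°.
Dip direction = azimuth of (n_x, n_y) = atan2(-0.397, -0.559) = 215°.

true dip 53°, dip direction 215°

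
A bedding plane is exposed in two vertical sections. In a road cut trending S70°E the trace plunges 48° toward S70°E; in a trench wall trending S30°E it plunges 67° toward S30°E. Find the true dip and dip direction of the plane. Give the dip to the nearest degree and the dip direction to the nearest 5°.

Each apparent-dip line lies in the plane. As unit vectors (x east, y north, z up), v₁ plunges 48°→S70°E and v₂ plunges 67°→S30°E.
n = v₁ × v₂ = (0.041, -0.434, 0.168) (taken with n_z > 0).
True dip = arccos(n_z / |n|) = arccos(0.3600) = 68.9°.
The horizontal component of n points toward azimuth atan2(n_x, n_y) = 175°, the dip direction.

true dip 69°, dip direction 175°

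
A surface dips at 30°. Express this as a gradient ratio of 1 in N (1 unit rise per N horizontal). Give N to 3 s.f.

1 : N means tan θ = 1/N, so N = 1/tan 30° = 1/0.5774

1 in 1.73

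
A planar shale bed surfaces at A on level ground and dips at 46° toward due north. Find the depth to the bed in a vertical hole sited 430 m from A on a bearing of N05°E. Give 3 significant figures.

444 m

The hole lies 5° from the dip direction, so the down-dip offset is 430 × cos 5° = 428.36 m.
Depth = down-dip offset × tan(dip) = 428.36 × tan 46° = 428.36 × 1.0355
Depth = 443.58 m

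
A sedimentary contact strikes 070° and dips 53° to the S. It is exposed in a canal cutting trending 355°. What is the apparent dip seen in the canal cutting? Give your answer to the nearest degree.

52°

The strike is 070° and the section trends 355°; the acute angle between them is β = 75°.
tan(apparent dip) = tan 53° · sin 75° = 1.2818
apparent dip = arctan 1.2818 = 52.04°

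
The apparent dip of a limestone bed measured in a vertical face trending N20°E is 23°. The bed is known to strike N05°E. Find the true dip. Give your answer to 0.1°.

β = acute angle between strike N05°E and section N20°E = 15°.
tan δ = tan α / sin β = tan 23° / sin 15° = 0.4245 / 0.2588 = 1.6400
δ = arctan(1.6400) = 58.63°

58.6°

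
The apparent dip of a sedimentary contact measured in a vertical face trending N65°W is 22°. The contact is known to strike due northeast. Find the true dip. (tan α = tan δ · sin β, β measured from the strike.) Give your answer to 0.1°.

23.3°

β = acute angle between strike due northeast and section N65°W = 70°.
tan(true dip) = tan 22° / sin 70° = 0.4300
true dip = arctan 0.4300 = 23.27°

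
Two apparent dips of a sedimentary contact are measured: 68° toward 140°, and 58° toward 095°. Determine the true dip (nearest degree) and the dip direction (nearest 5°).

true dip 68°, dip direction 145°

The two traces are lines in the plane: v₁ = (sin 140°·cos 68°, cos 140°·cos 68°, −sin 68°), v₂ = (sin 95°·cos 58°, cos 95°·cos 58°, −sin 58°).
The plane normal is n = v₁ × v₂ ∝ (0.201, -0.285, 0.140).
True dip = arccos(n_z / |n|) = arccos(0.3734) = 68.1°.
Dip direction = azimuth of (n_x, n_y) = atan2(0.201, -0.285) = 145°.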